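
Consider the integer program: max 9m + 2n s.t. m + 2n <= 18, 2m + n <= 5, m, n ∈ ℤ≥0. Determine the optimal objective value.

20

(m,n)=(2,1): 1·2+2·1=4≤18, 2·2+1·1=5≤5, objective 20.
(m,n)=(2,0): 1·2+2·0=2≤18, 2·2+1·0=4≤5, objective 18.
(m,n)=(1,2): 1·1+2·2=5≤18, 2·1+1·2=4≤5, objective 13.
Maximum is 20 at (m,n)=(2,1).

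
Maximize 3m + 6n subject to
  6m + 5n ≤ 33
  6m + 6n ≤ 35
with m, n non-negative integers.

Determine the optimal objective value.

(m,n)=(0,5): 6·0+5·5=25≤33, 6·0+6·5=30≤35, objective 30.
(m,n)=(1,4): 6·1+5·4=26≤33, 6·1+6·4=30≤35, objective 27.
(m,n)=(0,4): 6·0+5·4=20≤33, 6·0+6·4=24≤35, objective 24.
No feasible integer point exceeds 30.

30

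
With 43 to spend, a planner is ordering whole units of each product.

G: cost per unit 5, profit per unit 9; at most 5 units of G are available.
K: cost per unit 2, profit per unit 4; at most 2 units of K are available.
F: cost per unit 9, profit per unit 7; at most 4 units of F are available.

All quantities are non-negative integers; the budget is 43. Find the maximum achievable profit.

60

K has the best ratio (4/2); taking only K gives at most 2×4 = 8 (stopped by the supply cap of 2).
Mixing does better — 5×G, 2×K, and 1×F: cost 38 ≤ 43, profit 5·9 + 2·4 + 1·7 = 60.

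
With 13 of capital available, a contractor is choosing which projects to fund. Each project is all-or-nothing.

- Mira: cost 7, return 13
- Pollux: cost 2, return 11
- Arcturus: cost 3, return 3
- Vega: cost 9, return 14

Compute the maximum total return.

Allowing fractional choices, the relaxed optimum would be about 30.2, but projects are indivisible.
Mira + Pollux: cost 7 + 2 = 9 ≤ 13, return 13 + 11 = 24.
Pollux + Vega: cost 2 + 9 = 11 ≤ 13, return 11 + 14 = 25.
Mira + Pollux + Arcturus: cost 7 + 2 + 3 = 12 ≤ 13, return 13 + 11 + 3 = 27.
Best is Mira, Pollux, and Arcturus with total return 27.

27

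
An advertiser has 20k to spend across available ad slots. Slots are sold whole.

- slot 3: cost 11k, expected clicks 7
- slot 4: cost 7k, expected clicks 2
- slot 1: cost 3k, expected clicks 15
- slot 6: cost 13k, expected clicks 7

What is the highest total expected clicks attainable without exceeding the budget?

This is a 0-1 knapsack instance.
Allowing fractional choices, the relaxed optimum would be about 25.2, but ad slots are indivisible.
slot 3 + slot 1: cost 11 + 3 = 14 ≤ 20, expected clicks 7 + 15 = 22.
slot 1 + slot 6: cost 3 + 13 = 16 ≤ 20, expected clicks 15 + 7 = 22.
The maximum expected clicks is 22; one optimal choice is slot 3 and slot 1.

22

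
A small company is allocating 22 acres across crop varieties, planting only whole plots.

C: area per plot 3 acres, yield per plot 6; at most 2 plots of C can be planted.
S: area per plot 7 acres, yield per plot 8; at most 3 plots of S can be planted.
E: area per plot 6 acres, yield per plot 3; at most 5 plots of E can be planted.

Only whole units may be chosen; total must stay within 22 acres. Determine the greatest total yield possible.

28

This is a bounded integer knapsack.
3×S: area 21 ≤ 22, yield 3·8 = 24.
2×C and 2×S: area 20 ≤ 22, yield 2·6 + 2·8 = 28.
Best is 28.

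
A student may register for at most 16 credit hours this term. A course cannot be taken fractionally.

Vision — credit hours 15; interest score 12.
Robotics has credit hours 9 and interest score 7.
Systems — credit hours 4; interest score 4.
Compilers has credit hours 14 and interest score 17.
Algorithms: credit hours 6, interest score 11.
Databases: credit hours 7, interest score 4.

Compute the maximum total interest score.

Systems + Algorithms: credit hours 4 + 6 = 10 ≤ 16, interest score 4 + 11 = 15.
Compilers: credit hours 14 ≤ 16, interest score 17.
Robotics + Algorithms: credit hours 9 + 6 = 15 ≤ 16, interest score 7 + 11 = 18.
Best is Robotics and Algorithms with total interest score 18.

18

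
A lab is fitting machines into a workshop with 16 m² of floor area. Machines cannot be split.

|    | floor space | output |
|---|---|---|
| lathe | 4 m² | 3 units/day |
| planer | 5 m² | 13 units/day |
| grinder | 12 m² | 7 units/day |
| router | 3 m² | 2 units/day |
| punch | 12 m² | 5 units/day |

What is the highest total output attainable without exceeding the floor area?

18

Treat it as a binary knapsack problem.
Take lathe, planer, and router: floor space 4 + 5 + 3 = 12 ≤ 16, output 3 + 13 + 2 = 18.
No other feasible combination does better.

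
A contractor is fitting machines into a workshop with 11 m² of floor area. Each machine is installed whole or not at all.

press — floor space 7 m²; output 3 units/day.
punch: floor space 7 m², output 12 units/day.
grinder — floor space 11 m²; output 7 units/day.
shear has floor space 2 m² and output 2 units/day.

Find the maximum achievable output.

14

Take punch and shear: floor space 7 + 2 = 9 ≤ 11, output 12 + 2 = 14.
No other feasible combination does better.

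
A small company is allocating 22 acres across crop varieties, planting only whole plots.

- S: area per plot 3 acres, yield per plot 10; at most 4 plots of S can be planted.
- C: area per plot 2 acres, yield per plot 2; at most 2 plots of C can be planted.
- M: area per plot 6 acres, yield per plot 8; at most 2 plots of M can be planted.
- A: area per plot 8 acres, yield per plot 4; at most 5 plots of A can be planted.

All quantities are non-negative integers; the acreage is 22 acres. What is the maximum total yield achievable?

52

S has the best ratio (10/3); taking only S gives at most 4×10 = 40 (stopped by the supply cap of 4).
Mixing does better — 4×S, 2×C, and 1×M: area 22 ≤ 22, yield 4·10 + 2·2 + 1·8 = 52.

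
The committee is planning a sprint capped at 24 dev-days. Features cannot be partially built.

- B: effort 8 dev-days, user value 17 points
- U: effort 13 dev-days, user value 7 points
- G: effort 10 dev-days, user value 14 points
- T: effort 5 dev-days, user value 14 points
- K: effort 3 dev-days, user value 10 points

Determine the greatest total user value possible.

45

Allowing fractional choices, the relaxed optimum would be about 52.2, but features are indivisible.
B + G + T: effort 8 + 10 + 5 = 23 ≤ 24, user value 17 + 14 + 14 = 45.
B + T + K: effort 8 + 5 + 3 = 16 ≤ 24, user value 17 + 14 + 10 = 41.
Best is B, G, and T with total user value 45.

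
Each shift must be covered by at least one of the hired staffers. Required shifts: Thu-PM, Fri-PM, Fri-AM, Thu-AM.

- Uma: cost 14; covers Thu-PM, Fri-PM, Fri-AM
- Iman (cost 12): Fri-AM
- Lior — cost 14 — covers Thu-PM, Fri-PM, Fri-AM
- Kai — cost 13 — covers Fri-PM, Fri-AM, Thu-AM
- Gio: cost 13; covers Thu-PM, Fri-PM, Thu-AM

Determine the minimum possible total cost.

25

The greedy cost-per-new-shift heuristic would pick Kai and Gio for 26, but a cheaper cover exists.
Choose Iman and Gio: together they cover Thu-PM, Fri-PM, Fri-AM, Thu-AM — every shift.
Total cost: 12 + 13 = 25.
No cover costs less than 25.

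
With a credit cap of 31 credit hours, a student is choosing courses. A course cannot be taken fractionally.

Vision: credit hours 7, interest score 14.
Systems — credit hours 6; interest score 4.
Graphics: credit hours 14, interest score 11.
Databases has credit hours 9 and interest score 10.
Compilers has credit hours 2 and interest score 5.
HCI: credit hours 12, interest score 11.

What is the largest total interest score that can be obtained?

Allowing fractional choices, the relaxed optimum would be about 40.8, but courses are indivisible.
Vision + Databases + HCI: credit hours 7 + 9 + 12 = 28 ≤ 31, interest score 14 + 10 + 11 = 35.
Vision + Databases + Compilers + HCI: credit hours 7 + 9 + 2 + 12 = 30 ≤ 31, interest score 14 + 10 + 5 + 11 = 40.
Best is Vision, Databases, Compilers, and HCI with total interest score 40.

40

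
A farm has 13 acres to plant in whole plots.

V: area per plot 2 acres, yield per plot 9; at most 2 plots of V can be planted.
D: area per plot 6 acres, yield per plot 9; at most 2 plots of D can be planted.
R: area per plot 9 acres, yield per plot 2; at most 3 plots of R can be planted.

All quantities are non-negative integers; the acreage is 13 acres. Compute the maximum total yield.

27

This is a bounded integer knapsack.
2×V and 1×D: area 10 ≤ 13, yield 2·9 + 1·9 = 27.
2×V and 1×R: area 13 ≤ 13, yield 2·9 + 1·2 = 20.
Best is 27.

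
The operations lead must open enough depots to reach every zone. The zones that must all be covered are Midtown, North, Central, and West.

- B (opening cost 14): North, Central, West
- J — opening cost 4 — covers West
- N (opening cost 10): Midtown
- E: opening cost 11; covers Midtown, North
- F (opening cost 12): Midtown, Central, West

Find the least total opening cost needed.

The greedy cost-per-new-zone heuristic would pick J, E, and F for 27, but a cheaper cover exists.
Choose E and F: together they cover Midtown, North, Central, West — every zone.
Total opening cost: 11 + 12 = 23.
No cover costs less than 23.

23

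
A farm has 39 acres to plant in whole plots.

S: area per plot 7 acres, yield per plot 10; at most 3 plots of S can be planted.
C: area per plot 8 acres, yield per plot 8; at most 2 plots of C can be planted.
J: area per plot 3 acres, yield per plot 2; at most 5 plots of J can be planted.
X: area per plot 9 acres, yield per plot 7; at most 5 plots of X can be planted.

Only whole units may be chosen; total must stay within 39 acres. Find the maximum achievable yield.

Take 3×S and 2×C: area 37 ≤ 39, yield 3·10 + 2·8 = 46.
S has the best ratio (10/7) and is taken to its limit of 3; remaining capacity is filled optimally with the others.

46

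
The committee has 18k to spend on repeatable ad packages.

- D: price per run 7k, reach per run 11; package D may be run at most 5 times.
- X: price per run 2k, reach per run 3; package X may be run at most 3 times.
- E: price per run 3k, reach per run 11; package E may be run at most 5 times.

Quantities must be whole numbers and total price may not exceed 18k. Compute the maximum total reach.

58

This is a bounded integer knapsack.
5×E: price 15 ≤ 18, reach 5·11 = 55.
1×X and 5×E: price 17 ≤ 18, reach 1·3 + 5·11 = 58.
Best is 58.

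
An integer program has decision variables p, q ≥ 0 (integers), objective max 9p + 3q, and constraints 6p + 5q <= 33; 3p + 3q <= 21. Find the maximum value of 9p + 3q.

The continuous relaxation peaks at (5.5, 0) with value 49.50; rounding to a feasible lattice point costs some objective.
(p,q)=(5,0): 6·5+5·0=30≤33, 3·5+3·0=15≤21, objective 45.
(p,q)=(4,1): 6·4+5·1=29≤33, 3·4+3·1=15≤21, objective 39.
(p,q)=(4,0): 6·4+5·0=24≤33, 3·4+3·0=12≤21, objective 36.
Maximum is 45 at (p,q)=(5,0).

45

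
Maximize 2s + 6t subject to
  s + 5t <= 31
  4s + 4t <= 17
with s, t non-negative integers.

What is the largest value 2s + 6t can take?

24

The continuous relaxation peaks at (0, 4.25) with value 25.50; rounding to a feasible lattice point costs some objective.
(s,t)=(0,4): 1·0+5·4=20≤31, 4·0+4·4=16≤17, objective 24.
(s,t)=(1,3): 1·1+5·3=16≤31, 4·1+4·3=16≤17, objective 20.
(s,t)=(0,3): 1·0+5·3=15≤31, 4·0+4·3=12≤17, objective 18.
No feasible integer point exceeds 24.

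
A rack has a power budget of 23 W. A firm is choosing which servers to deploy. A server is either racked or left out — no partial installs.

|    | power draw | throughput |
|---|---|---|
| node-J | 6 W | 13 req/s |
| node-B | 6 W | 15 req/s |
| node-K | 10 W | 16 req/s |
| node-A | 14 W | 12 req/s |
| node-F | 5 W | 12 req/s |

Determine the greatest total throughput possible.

Take node-J, node-B, and node-K: power draw 6 + 6 + 10 = 22 ≤ 23, throughput 13 + 15 + 16 = 44.
No other feasible combination does better.

44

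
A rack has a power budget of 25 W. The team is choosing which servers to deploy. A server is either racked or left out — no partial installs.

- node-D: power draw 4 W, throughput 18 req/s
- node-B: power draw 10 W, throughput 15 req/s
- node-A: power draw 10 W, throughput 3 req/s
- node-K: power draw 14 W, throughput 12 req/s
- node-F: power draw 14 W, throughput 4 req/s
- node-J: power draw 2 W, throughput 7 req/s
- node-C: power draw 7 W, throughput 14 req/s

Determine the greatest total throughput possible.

node-D + node-B + node-C: power draw 4 + 10 + 7 = 21 ≤ 25, throughput 18 + 15 + 14 = 47.
node-D + node-B + node-J + node-C: power draw 4 + 10 + 2 + 7 = 23 ≤ 25, throughput 18 + 15 + 7 + 14 = 54.
node-D + node-K + node-C: power draw 4 + 14 + 7 = 25 ≤ 25, throughput 18 + 12 + 14 = 44.
Best is node-D, node-B, node-J, and node-C with total throughput 54.

54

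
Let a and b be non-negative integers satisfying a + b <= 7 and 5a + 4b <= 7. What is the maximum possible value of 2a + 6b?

(a,b)=(0,1) is feasible, giving 6.
(a,b)=(1,0) is feasible, giving 2.
(a,b)=(0,0) is feasible, giving 0.
Maximum is 6 at (a,b)=(0,1).

6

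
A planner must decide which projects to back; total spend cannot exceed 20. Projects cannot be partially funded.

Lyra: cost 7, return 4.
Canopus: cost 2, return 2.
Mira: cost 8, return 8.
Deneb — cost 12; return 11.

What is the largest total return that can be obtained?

19

Take Mira and Deneb: cost 8 + 12 = 20 ≤ 20, return 8 + 11 = 19.
No other feasible combination does better.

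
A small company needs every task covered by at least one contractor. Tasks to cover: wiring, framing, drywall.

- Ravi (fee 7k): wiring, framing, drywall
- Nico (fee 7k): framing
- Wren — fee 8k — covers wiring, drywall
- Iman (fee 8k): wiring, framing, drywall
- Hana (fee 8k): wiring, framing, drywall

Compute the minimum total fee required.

Ravi alone covers wiring, framing, drywall — every task.
Total fee: 7.
No cover costs less than 7.

7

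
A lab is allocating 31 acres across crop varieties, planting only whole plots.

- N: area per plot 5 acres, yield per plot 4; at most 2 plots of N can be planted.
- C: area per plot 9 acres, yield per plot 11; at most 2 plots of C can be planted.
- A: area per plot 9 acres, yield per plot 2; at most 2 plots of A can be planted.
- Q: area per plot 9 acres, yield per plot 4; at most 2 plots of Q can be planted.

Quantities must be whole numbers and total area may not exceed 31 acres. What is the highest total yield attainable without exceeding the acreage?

This is a bounded integer knapsack.
2×N and 2×C: area 28 ≤ 31, yield 2·4 + 2·11 = 30.
2×C and 1×Q: area 27 ≤ 31, yield 2·11 + 1·4 = 26.
Best is 30.

30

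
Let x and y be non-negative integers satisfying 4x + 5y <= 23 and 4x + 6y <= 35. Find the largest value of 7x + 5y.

The continuous relaxation peaks at (5.75, 0) with value 40.25; rounding to a feasible lattice point costs some objective.
(x,y)=(5,0): 4·5+5·0=20≤23, 4·5+6·0=20≤35, objective 35.
(x,y)=(4,1): 4·4+5·1=21≤23, 4·4+6·1=22≤35, objective 33.
(x,y)=(4,0): 4·4+5·0=16≤23, 4·4+6·0=16≤35, objective 28.
No feasible integer point exceeds 35.

35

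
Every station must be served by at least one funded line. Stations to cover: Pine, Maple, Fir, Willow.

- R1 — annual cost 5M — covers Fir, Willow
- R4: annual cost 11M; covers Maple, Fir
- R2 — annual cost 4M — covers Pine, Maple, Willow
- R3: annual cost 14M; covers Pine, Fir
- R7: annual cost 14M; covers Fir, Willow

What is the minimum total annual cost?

This is an integer covering problem.
Choose R1 and R2: together they cover Pine, Maple, Fir, Willow — every station.
Total annual cost: 5 + 4 = 9.

9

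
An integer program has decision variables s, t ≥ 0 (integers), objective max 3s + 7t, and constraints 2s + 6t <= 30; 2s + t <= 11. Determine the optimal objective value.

The continuous relaxation peaks at (3.6, 3.8) with value 37.40; rounding to a feasible lattice point costs some objective.
(s,t)=(3,4) is feasible, giving 37.
(s,t)=(2,4) is feasible, giving 34.
(s,t)=(4,3) is feasible, giving 33.
No feasible integer point exceeds 37.

37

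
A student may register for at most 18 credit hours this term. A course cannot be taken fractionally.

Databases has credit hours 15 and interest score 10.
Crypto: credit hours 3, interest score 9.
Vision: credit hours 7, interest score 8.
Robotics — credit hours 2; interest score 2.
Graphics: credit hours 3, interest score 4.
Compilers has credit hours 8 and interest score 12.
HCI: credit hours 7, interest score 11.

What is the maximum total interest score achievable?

32

Crypto + Vision + Compilers: credit hours 3 + 7 + 8 = 18 ≤ 18, interest score 9 + 8 + 12 = 29.
Crypto + Compilers + HCI: credit hours 3 + 8 + 7 = 18 ≤ 18, interest score 9 + 12 + 11 = 32.
Crypto + Vision + HCI: credit hours 3 + 7 + 7 = 17 ≤ 18, interest score 9 + 8 + 11 = 28.
Best is Crypto, Compilers, and HCI with total interest score 32.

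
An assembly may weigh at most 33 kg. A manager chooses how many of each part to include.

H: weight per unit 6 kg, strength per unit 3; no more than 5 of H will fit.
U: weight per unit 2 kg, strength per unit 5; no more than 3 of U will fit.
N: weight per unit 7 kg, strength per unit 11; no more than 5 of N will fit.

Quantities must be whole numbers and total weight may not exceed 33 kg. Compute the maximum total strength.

U has the best ratio (5/2); taking only U gives at most 3×5 = 15 (stopped by the supply cap of 3).
Mixing does better — 2×U and 4×N: weight 32 ≤ 33, strength 2·5 + 4·11 = 54.

54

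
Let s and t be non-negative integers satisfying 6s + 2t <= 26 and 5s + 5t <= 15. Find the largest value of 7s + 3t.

(s,t)=(3,0): 6·3+2·0=18≤26, 5·3+5·0=15≤15, objective 21.
(s,t)=(2,1): 6·2+2·1=14≤26, 5·2+5·1=15≤15, objective 17.
No feasible integer point exceeds 21.

21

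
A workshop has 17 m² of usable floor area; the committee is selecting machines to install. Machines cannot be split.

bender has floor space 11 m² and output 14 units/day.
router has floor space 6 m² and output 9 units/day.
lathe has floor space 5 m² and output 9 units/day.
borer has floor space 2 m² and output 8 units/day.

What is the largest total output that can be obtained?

Take router, lathe, and borer: floor space 6 + 5 + 2 = 13 ≤ 17, output 9 + 9 + 8 = 26.
No other feasible combination does better.

26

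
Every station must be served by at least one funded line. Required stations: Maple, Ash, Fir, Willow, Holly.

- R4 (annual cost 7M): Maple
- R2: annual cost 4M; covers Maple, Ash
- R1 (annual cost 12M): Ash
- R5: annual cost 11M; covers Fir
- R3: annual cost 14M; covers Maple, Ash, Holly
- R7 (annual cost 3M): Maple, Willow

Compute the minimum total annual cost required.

This is a weighted set-cover instance.
The greedy cost-per-new-station heuristic would pick R7, R2, R5, and R3 for 32, but a cheaper cover exists.
Choose R5, R3, and R7: together they cover Maple, Ash, Fir, Willow, Holly — every station.
Total annual cost: 11 + 14 + 3 = 28.
No cover costs less than 28.

28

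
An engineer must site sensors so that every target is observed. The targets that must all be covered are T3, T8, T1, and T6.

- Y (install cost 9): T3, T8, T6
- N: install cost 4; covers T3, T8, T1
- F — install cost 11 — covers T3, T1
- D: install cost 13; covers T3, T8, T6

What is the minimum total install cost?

Choose Y and N: together they cover T3, T8, T1, T6 — every target.
Total install cost: 9 + 4 = 13.
No cover costs less than 13.

13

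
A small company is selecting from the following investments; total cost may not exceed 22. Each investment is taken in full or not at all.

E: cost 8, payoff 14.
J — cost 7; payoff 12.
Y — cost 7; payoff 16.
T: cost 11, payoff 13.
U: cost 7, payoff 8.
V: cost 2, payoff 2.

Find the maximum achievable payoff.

J + Y + U: cost 7 + 7 + 7 = 21 ≤ 22, payoff 12 + 16 + 8 = 36.
E + Y + U: cost 8 + 7 + 7 = 22 ≤ 22, payoff 14 + 16 + 8 = 38.
E + J + Y: cost 8 + 7 + 7 = 22 ≤ 22, payoff 14 + 12 + 16 = 42.
Best is E, J, and Y with total payoff 42.

42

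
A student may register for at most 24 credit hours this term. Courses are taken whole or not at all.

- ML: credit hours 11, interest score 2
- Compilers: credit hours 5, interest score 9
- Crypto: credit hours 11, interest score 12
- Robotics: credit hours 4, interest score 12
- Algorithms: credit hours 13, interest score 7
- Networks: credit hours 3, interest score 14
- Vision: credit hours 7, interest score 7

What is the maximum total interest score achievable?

47

Allowing fractional choices, the relaxed optimum would be about 48.0, but courses are indivisible.
Compilers + Crypto + Robotics + Networks: credit hours 5 + 11 + 4 + 3 = 23 ≤ 24, interest score 9 + 12 + 12 + 14 = 47.
Compilers + Robotics + Networks + Vision: credit hours 5 + 4 + 3 + 7 = 19 ≤ 24, interest score 9 + 12 + 14 + 7 = 42.
Best is Compilers, Crypto, Robotics, and Networks with total interest score 47.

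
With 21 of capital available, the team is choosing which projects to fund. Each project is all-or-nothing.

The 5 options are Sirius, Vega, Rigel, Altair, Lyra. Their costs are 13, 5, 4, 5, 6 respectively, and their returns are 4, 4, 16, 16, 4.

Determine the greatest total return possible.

Allowing fractional choices, the relaxed optimum would be about 40.3, but projects are indivisible.
Vega + Rigel + Altair: cost 5 + 4 + 5 = 14 ≤ 21, return 4 + 16 + 16 = 36.
Rigel + Altair + Lyra: cost 4 + 5 + 6 = 15 ≤ 21, return 16 + 16 + 4 = 36.
Vega + Rigel + Altair + Lyra: cost 5 + 4 + 5 + 6 = 20 ≤ 21, return 4 + 16 + 16 + 4 = 40.
Best is Vega, Rigel, Altair, and Lyra with total return 40.

40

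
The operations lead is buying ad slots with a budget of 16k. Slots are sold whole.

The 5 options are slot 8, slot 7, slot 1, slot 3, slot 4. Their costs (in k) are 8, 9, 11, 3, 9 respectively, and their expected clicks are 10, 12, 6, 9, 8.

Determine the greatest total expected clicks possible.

21

Take slot 7 and slot 3: cost 9 + 3 = 12 ≤ 16, expected clicks 12 + 9 = 21.
No other feasible combination does better.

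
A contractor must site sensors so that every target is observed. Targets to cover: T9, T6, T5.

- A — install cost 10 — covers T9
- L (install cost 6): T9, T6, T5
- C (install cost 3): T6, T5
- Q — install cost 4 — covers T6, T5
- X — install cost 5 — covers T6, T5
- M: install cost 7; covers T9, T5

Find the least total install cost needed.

The greedy cost-per-new-target heuristic would pick C and L for 9, but a cheaper cover exists.
L alone covers T9, T6, T5 — every target.
Total install cost: 6.
No cover costs less than 6.

6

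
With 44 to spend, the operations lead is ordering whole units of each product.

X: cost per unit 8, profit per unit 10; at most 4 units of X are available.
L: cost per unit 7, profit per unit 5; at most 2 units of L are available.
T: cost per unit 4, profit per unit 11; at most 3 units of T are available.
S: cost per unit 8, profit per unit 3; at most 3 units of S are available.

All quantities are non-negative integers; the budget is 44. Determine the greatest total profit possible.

Take 4×X and 3×T: cost 44 ≤ 44, profit 4·10 + 3·11 = 73.
T has the best ratio (11/4) and is taken to its limit of 3; remaining capacity is filled optimally with the others.

73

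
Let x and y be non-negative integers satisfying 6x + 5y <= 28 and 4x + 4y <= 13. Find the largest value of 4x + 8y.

24

(x,y)=(0,3) is feasible, giving 24.
(x,y)=(1,2) is feasible, giving 20.
(x,y)=(0,2) is feasible, giving 16.
The best lattice point is (0,3), giving 24.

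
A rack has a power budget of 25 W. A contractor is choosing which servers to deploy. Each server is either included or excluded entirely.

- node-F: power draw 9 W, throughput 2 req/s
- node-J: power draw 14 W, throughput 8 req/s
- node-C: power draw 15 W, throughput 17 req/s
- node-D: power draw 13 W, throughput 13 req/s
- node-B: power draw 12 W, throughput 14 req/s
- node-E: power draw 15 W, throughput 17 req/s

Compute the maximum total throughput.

node-F + node-E: power draw 9 + 15 = 24 ≤ 25, throughput 2 + 17 = 19.
node-D + node-B: power draw 13 + 12 = 25 ≤ 25, throughput 13 + 14 = 27.
node-F + node-C: power draw 9 + 15 = 24 ≤ 25, throughput 2 + 17 = 19.
Best is node-D and node-B with total throughput 27.

27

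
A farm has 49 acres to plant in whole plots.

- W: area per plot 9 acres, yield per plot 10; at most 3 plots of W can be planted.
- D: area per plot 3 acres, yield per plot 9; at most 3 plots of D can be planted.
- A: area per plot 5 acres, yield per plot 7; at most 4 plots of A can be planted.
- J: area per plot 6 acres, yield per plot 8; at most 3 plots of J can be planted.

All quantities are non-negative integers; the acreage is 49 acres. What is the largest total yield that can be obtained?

This is a bounded integer knapsack.
2×W, 3×D, 2×A, and 2×J: area 49 ≤ 49, yield 2·10 + 3·9 + 2·7 + 2·8 = 77.
3×D, 4×A, and 3×J: area 47 ≤ 49, yield 3·9 + 4·7 + 3·8 = 79.
Best is 79.

79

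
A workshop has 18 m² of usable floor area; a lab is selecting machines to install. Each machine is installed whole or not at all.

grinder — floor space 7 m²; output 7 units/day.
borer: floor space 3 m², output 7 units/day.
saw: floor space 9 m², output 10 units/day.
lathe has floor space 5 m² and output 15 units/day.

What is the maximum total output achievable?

borer + saw + lathe: floor space 3 + 9 + 5 = 17 ≤ 18, output 7 + 10 + 15 = 32.
saw + lathe: floor space 9 + 5 = 14 ≤ 18, output 10 + 15 = 25.
grinder + borer + lathe: floor space 7 + 3 + 5 = 15 ≤ 18, output 7 + 7 + 15 = 29.
Best is borer, saw, and lathe with total output 32.

32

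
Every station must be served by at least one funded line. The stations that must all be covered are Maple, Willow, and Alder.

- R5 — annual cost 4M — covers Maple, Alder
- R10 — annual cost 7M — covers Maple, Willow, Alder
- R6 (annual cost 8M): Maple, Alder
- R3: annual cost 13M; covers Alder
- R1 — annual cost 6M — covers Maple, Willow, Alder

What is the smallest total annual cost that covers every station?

The greedy cost-per-new-station heuristic would pick R5 and R1 for 10, but a cheaper cover exists.
R1 alone covers Maple, Willow, Alder — every station.
Total annual cost: 6.
No cover costs less than 6.

6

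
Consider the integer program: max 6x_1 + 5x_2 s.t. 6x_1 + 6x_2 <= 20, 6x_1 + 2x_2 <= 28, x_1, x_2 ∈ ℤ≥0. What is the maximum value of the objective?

18

(x_1,x_2)=(3,0) is feasible, giving 18.
(x_1,x_2)=(2,1) is feasible, giving 17.
(x_1,x_2)=(2,0) is feasible, giving 12.
The best lattice point is (3,0), giving 18.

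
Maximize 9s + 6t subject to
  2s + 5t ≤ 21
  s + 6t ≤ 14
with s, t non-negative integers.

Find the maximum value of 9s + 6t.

90

(s,t)=(10,0) is feasible, giving 90.
(s,t)=(9,0) is feasible, giving 81.
Maximum is 90 at (s,t)=(10,0).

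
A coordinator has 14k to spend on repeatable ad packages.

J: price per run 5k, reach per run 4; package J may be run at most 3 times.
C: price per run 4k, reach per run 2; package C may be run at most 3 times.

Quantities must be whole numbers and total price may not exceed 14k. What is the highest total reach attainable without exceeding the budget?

J has the best ratio (4/5); taking only J gives at most 2×4 = 8 (stopped by the price limit).
Mixing does better — 2×J and 1×C: price 14 ≤ 14, reach 2·4 + 1·2 = 10.

10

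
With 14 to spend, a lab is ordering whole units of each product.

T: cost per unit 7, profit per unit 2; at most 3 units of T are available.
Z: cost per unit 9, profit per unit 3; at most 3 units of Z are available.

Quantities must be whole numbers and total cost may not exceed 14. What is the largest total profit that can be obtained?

1×Z: cost 9 ≤ 14, profit 1·3 = 3.
2×T: cost 14 ≤ 14, profit 2·2 = 4.
Best is 4.

4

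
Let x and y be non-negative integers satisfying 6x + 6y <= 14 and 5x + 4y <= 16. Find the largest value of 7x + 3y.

14

Relaxing integrality, the LP optimum is 16.33 at (x,y) = (2.33, 0), which is not an integer point.
(x,y)=(2,0): 6·2+6·0=12≤14, 5·2+4·0=10≤16, objective 14.
(x,y)=(1,1): 6·1+6·1=12≤14, 5·1+4·1=9≤16, objective 10.
No feasible integer point exceeds 14.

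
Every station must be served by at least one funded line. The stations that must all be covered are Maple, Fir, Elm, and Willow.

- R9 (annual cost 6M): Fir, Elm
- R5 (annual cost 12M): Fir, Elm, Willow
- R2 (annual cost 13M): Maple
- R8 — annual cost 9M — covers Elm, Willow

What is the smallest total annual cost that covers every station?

The greedy cost-per-new-station heuristic would pick R9, R8, and R2 for 28, but a cheaper cover exists.
Choose R5 and R2: together they cover Maple, Fir, Elm, Willow — every station.
Total annual cost: 12 + 13 = 25.
No cover costs less than 25.

25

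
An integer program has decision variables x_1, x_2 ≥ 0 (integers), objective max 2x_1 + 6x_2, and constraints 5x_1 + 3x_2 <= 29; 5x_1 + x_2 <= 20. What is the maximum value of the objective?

The continuous relaxation peaks at (0, 9.67) with value 58.00; rounding to a feasible lattice point costs some objective.
(x_1,x_2)=(0,9): 5·0+3·9=27≤29, 5·0+1·9=9≤20, objective 54.
(x_1,x_2)=(1,8): 5·1+3·8=29≤29, 5·1+1·8=13≤20, objective 50.
No feasible integer point exceeds 54.

54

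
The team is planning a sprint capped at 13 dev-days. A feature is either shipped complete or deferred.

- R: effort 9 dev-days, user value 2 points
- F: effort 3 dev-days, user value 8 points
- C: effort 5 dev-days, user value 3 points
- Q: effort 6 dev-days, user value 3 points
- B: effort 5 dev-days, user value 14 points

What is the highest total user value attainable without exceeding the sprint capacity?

25

Treat it as a binary knapsack problem.
F + B: effort 3 + 5 = 8 ≤ 13, user value 8 + 14 = 22.
F + C + B: effort 3 + 5 + 5 = 13 ≤ 13, user value 8 + 3 + 14 = 25.
Best is F, C, and B with total user value 25.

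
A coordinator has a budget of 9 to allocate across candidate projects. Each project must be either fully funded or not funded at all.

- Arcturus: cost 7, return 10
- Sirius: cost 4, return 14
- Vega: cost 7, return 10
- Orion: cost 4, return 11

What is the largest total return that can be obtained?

25

Sirius + Orion: cost 4 + 4 = 8 ≤ 9, return 14 + 11 = 25.
Sirius: cost 4 ≤ 9, return 14.
Orion: cost 4 ≤ 9, return 11.
Best is Sirius and Orion with total return 25.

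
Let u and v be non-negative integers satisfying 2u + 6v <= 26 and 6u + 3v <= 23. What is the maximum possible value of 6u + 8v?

38

(u,v)=(1,4): 2·1+6·4=26≤26, 6·1+3·4=18≤23, objective 38.
(u,v)=(2,3): 2·2+6·3=22≤26, 6·2+3·3=21≤23, objective 36.
The best lattice point is (1,4), giving 38.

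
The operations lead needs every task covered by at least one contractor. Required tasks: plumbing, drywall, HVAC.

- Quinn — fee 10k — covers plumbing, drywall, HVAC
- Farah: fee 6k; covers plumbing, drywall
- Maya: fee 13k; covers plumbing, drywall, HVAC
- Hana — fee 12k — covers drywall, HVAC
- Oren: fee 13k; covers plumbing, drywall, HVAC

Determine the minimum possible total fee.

This is a weighted set-cover instance.
The greedy cost-per-new-task heuristic would pick Farah and Quinn for 16, but a cheaper cover exists.
Quinn alone covers plumbing, drywall, HVAC — every task.
Total fee: 10.
No cover costs less than 10.

10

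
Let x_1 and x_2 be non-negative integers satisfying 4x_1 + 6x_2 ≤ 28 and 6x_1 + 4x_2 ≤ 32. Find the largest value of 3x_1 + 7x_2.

The continuous relaxation peaks at (0, 4.67) with value 32.67; rounding to a feasible lattice point costs some objective.
(x_1,x_2)=(1,4): 4·1+6·4=28≤28, 6·1+4·4=22≤32, objective 31.
(x_1,x_2)=(0,4): 4·0+6·4=24≤28, 6·0+4·4=16≤32, objective 28.
(x_1,x_2)=(2,3): 4·2+6·3=26≤28, 6·2+4·3=24≤32, objective 27.
(x_1,x_2)=(1,3): 4·1+6·3=22≤28, 6·1+4·3=18≤32, objective 24.
The best lattice point is (1,4), giving 31.

31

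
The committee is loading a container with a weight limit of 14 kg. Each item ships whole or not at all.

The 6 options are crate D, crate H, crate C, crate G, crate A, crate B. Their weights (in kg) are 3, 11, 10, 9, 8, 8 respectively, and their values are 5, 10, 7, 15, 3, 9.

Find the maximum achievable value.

Allowing fractional choices, the relaxed optimum would be about 22.2, but items are indivisible.
crate D + crate G: weight 3 + 9 = 12 ≤ 14, value 5 + 15 = 20.
crate G: weight 9 ≤ 14, value 15.
crate D + crate H: weight 3 + 11 = 14 ≤ 14, value 5 + 10 = 15.
Best is crate D and crate G with total value 20.

20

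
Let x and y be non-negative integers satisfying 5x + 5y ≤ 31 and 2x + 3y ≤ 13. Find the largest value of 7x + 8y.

(x,y)=(5,1): 5·5+5·1=30≤31, 2·5+3·1=13≤13, objective 43.
(x,y)=(6,0): 5·6+5·0=30≤31, 2·6+3·0=12≤13, objective 42.
(x,y)=(4,1): 5·4+5·1=25≤31, 2·4+3·1=11≤13, objective 36.
No feasible integer point exceeds 43.

43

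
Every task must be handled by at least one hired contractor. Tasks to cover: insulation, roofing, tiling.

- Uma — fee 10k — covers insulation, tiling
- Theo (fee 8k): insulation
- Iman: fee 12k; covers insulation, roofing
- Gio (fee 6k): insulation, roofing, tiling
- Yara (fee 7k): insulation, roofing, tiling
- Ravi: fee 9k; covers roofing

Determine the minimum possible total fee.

6

This is a weighted set-cover instance.
Gio alone covers insulation, roofing, tiling — every task.
Total fee: 6.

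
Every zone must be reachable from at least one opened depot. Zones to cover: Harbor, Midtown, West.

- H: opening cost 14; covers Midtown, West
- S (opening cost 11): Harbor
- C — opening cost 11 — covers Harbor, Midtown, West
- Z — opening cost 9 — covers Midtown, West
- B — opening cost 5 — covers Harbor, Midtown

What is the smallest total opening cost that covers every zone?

11

The greedy cost-per-new-zone heuristic would pick B and Z for 14, but a cheaper cover exists.
C alone covers Harbor, Midtown, West — every zone.
Total opening cost: 11.
No cover costs less than 11.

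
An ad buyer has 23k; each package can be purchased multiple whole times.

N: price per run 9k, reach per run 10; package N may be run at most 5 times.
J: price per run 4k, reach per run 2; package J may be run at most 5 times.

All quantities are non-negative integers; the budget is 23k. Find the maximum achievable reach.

22

This is a bounded integer knapsack.
2×N and 1×J: price 22 ≤ 23, reach 2·10 + 1·2 = 22.
2×N: price 18 ≤ 23, reach 2·10 = 20.
Best is 22.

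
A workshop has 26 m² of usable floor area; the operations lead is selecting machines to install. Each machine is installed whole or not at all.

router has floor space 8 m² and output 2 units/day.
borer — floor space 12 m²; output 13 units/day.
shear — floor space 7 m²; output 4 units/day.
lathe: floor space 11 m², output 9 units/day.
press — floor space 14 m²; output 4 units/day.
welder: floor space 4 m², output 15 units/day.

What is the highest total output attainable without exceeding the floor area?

Take borer, shear, and welder: floor space 12 + 7 + 4 = 23 ≤ 26, output 13 + 4 + 15 = 32.
No other feasible combination does better.

32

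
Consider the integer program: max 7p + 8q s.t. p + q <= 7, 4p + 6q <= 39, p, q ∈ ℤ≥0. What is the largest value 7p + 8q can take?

54

(p,q)=(2,5) is feasible, giving 54.
(p,q)=(3,4) is feasible, giving 53.
(p,q)=(0,6) is feasible, giving 48.
Maximum is 54 at (p,q)=(2,5).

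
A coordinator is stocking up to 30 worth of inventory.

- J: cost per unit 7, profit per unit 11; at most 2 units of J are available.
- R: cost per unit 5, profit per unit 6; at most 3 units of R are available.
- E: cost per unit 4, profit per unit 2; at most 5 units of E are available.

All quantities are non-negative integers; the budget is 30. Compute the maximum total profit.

40

J has the best ratio (11/7); taking only J gives at most 2×11 = 22 (stopped by the supply cap of 2).
Mixing does better — 2×J and 3×R: cost 29 ≤ 30, profit 2·11 + 3·6 = 40.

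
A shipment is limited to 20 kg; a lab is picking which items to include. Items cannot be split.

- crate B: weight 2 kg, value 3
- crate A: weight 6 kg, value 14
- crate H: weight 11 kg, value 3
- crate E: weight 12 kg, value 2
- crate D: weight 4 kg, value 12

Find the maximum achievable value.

29

Treat it as a binary knapsack problem.
Allowing fractional choices, the relaxed optimum would be about 31.2, but items are indivisible.
crate A + crate D: weight 6 + 4 = 10 ≤ 20, value 14 + 12 = 26.
crate B + crate A + crate H: weight 2 + 6 + 11 = 19 ≤ 20, value 3 + 14 + 3 = 20.
crate B + crate A + crate D: weight 2 + 6 + 4 = 12 ≤ 20, value 3 + 14 + 12 = 29.
Best is crate B, crate A, and crate D with total value 29.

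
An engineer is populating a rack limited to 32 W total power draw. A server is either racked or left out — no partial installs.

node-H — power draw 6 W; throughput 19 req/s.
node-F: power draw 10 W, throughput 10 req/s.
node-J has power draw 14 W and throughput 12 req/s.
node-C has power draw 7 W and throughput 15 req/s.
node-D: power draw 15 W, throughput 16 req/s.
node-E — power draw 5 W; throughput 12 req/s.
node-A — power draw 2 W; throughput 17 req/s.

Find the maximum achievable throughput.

Take node-H, node-F, node-C, node-E, and node-A: power draw 6 + 10 + 7 + 5 + 2 = 30 ≤ 32, throughput 19 + 10 + 15 + 12 + 17 = 73.
No other feasible combination does better.

73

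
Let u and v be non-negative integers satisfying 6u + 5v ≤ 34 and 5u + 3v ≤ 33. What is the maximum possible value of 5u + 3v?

26

(u,v)=(4,2): 6·4+5·2=34≤34, 5·4+3·2=26≤33, objective 26.
(u,v)=(5,0): 6·5+5·0=30≤34, 5·5+3·0=25≤33, objective 25.
(u,v)=(3,3): 6·3+5·3=33≤34, 5·3+3·3=24≤33, objective 24.
No feasible integer point exceeds 26.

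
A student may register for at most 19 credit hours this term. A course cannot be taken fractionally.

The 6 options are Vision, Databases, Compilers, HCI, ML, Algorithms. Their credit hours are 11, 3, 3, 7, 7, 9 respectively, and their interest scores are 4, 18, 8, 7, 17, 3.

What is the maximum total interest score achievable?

43

Allowing fractional choices, the relaxed optimum would be about 49.0, but courses are indivisible.
Databases + Compilers + ML: credit hours 3 + 3 + 7 = 13 ≤ 19, interest score 18 + 8 + 17 = 43.
Databases + HCI + ML: credit hours 3 + 7 + 7 = 17 ≤ 19, interest score 18 + 7 + 17 = 42.
Best is Databases, Compilers, and ML with total interest score 43.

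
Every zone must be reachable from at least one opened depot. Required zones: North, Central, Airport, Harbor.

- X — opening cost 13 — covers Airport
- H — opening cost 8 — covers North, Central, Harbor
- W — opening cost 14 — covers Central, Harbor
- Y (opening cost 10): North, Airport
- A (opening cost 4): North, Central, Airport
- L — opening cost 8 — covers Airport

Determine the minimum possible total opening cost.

12

Choose H and A: together they cover North, Central, Airport, Harbor — every zone.
Total opening cost: 8 + 4 = 12.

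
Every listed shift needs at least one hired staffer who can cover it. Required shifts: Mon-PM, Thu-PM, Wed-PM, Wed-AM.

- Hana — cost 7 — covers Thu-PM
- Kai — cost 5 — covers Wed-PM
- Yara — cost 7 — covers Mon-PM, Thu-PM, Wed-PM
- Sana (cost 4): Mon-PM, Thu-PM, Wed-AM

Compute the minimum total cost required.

9

Choose Kai and Sana: together they cover Mon-PM, Thu-PM, Wed-PM, Wed-AM — every shift.
Total cost: 5 + 4 = 9.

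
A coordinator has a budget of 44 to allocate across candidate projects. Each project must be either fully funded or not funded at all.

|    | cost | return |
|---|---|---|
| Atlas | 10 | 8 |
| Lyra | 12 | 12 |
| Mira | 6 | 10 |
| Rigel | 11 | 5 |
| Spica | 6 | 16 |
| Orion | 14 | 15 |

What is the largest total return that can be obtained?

Take Lyra, Mira, Spica, and Orion: cost 12 + 6 + 6 + 14 = 38 ≤ 44, return 12 + 10 + 16 + 15 = 53.
No other feasible combination does better.

53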